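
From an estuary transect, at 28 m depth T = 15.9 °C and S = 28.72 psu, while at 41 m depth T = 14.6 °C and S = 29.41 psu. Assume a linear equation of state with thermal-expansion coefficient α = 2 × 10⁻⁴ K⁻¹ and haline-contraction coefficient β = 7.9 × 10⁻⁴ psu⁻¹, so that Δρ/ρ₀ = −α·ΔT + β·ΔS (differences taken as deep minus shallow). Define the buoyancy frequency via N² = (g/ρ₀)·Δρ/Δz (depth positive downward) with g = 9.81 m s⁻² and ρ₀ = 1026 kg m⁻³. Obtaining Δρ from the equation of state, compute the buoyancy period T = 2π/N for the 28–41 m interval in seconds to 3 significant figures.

ΔT = -1.3 K, ΔS = +0.69 psu (deep − shallow).
Δρ/ρ₀ = −αΔT + βΔS = 2.60 × 10⁻⁴ + 5.451 × 10⁻⁴ = 8.051 × 10⁻⁴, so Δρ ≈ 0.8260 kg m⁻³.
N² = (g/ρ₀)·Δρ/Δz = g·(Δρ/ρ₀)/Δz = 9.81 × 8.051 × 10⁻⁴ / 13 = 6.0754 × 10⁻⁴ s⁻².
N = √(6.0754 × 10⁻⁴) = 0.024648 rad s⁻¹ → T = 2π/N = 254.92 s ≈ 255 s.

255 s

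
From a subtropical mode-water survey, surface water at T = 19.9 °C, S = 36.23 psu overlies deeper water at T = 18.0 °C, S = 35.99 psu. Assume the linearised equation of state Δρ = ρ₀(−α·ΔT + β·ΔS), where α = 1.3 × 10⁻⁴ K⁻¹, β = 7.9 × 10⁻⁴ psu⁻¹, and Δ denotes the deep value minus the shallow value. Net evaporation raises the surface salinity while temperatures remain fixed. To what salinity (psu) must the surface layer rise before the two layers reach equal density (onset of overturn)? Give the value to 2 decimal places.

Neutral buoyancy requires −α(T_deep − T_surf) + β(S_deep − S_surf′) = 0.
S_surf′ = S_deep − (α/β)·ΔT = 35.99 − (1.3 × 10⁻⁴/7.9 × 10⁻⁴)·(-1.9) = 36.3027 psu.
Increase required: 36.3027 − 36.23 = 0.0727 psu.

36.30 psu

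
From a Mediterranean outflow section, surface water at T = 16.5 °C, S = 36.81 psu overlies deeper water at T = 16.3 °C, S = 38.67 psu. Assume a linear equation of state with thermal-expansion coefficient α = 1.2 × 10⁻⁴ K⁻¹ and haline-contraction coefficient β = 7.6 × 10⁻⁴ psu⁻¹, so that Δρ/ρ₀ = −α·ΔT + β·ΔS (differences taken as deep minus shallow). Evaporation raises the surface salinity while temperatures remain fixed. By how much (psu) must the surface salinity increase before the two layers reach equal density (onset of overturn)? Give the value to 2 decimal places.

Neutral buoyancy requires −α(T_deep − T_surf) + β(S_deep − S_surf′) = 0.
S_surf′ = S_deep − (α/β)·ΔT = 38.67 − (1.2 × 10⁻⁴/7.6 × 10⁻⁴)·(-0.2) = 38.7016 psu.
Increase required: 38.7016 − 36.81 = 1.8916 psu.

1.89 psu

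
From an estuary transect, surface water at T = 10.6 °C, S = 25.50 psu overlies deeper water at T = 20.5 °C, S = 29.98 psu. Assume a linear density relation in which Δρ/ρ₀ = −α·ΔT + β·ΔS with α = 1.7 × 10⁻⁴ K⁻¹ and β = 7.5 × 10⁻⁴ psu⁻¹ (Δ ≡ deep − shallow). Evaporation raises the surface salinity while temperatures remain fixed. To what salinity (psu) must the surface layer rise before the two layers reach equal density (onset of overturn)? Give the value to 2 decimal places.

Neutral buoyancy requires −α(T_deep − T_surf) + β(S_deep − S_surf′) = 0.
S_surf′ = S_deep − (α/β)·ΔT = 29.98 − (1.7 × 10⁻⁴/7.5 × 10⁻⁴)·(+9.9) = 27.7360 psu.
Increase required: 27.7360 − 25.50 = 2.2360 psu.

27.74 psu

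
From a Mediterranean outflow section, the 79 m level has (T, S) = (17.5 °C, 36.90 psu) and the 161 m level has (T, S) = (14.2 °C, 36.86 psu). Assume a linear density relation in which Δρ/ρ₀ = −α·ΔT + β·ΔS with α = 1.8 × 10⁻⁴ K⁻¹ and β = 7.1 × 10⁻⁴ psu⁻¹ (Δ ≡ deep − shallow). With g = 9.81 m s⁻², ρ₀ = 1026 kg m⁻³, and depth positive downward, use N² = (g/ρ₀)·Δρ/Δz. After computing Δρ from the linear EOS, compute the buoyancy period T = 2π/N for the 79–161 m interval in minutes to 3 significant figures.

12.7 min

ΔT = -3.3 K, ΔS = -0.04 psu (deep − shallow).
Δρ/ρ₀ = −αΔT + βΔS = 5.94 × 10⁻⁴ − 2.84 × 10⁻⁵ = 5.656 × 10⁻⁴, so Δρ ≈ 0.5803 kg m⁻³.
N² = (g/ρ₀)·Δρ/Δz = g·(Δρ/ρ₀)/Δz = 9.81 × 5.656 × 10⁻⁴ / 82 = 6.7665 × 10⁻⁵ s⁻².
N = √(6.7665 × 10⁻⁵) = 8.2259 × 10⁻³ rad s⁻¹ → T = 2π/N = 763.83 s = 12.731 min ≈ 12.7 min.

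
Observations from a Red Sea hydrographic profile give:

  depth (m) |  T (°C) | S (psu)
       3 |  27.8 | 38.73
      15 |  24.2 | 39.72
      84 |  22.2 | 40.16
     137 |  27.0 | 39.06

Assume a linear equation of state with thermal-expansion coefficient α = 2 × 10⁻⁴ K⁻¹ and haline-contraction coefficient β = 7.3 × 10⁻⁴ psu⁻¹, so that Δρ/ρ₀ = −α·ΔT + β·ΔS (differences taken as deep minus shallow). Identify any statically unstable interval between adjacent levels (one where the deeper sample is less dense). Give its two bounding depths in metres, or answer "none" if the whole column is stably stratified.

Evaluate Δρ/ρ₀ = −αΔT + βΔS across each adjacent pair:
  3–15 m: −αΔT+βΔS = −(2 × 10⁻⁴)(-3.6)+(7.3 × 10⁻⁴)(+0.99) = 1.4 × 10⁻³ → stable
  15–84 m: −αΔT+βΔS = −(2 × 10⁻⁴)(-2.0)+(7.3 × 10⁻⁴)(+0.44) = 7.2 × 10⁻⁴ → stable
  84–137 m: −αΔT+βΔS = −(2 × 10⁻⁴)(+4.8)+(7.3 × 10⁻⁴)(-1.10) = -1.8 × 10⁻³ → UNSTABLE
The 84–137 m interval has Δρ < 0: lighter water underlies denser water.

84–137 m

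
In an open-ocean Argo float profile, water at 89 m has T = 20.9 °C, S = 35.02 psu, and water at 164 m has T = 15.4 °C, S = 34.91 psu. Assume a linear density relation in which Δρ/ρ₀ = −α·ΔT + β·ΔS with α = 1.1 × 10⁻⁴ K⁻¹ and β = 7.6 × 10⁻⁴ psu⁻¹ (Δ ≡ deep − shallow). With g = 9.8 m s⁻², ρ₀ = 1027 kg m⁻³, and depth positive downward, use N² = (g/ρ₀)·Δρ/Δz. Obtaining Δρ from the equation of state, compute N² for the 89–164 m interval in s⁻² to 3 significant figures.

6.81 × 10⁻⁵ s⁻²

ΔT = -5.5 K, ΔS = -0.11 psu (deep − shallow).
Δρ/ρ₀ = −αΔT + βΔS = 6.05 × 10⁻⁴ − 8.36 × 10⁻⁵ = 5.214 × 10⁻⁴, so Δρ ≈ 0.5355 kg m⁻³.
N² = (g/ρ₀)·Δρ/Δz = g·(Δρ/ρ₀)/Δz = 9.8 × 5.214 × 10⁻⁴ / 75 = 6.8130 × 10⁻⁵ s⁻² ≈ 6.81 × 10⁻⁵ s⁻².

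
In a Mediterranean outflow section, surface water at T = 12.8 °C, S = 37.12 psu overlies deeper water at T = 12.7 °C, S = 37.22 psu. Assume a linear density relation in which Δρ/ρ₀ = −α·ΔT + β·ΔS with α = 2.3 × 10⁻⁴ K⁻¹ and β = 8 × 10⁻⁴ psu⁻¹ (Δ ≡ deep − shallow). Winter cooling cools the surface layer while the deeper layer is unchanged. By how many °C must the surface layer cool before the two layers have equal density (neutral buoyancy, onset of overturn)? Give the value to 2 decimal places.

0.45 °C

Neutral buoyancy requires Δρ = 0, i.e. −α(T_deep − T_surf′) + β(S_deep − S_surf) = 0.
T_surf′ = T_deep − (β/α)·ΔS = 12.7 − (8 × 10⁻⁴/2.3 × 10⁻⁴)·(+0.10) = 12.3522 °C.
Cooling required: 12.8 − (12.3522) = 0.4478 °C.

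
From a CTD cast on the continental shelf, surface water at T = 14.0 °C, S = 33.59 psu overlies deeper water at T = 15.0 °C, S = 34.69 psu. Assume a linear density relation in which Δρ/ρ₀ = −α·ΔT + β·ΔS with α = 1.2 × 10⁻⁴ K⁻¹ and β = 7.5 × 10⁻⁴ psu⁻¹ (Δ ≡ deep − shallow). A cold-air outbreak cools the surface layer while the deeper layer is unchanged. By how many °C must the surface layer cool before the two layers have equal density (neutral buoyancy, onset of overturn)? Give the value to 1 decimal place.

5.9 °C

Neutral buoyancy requires Δρ = 0, i.e. −α(T_deep − T_surf′) + β(S_deep − S_surf) = 0.
T_surf′ = T_deep − (β/α)·ΔS = 15.0 − (7.5 × 10⁻⁴/1.2 × 10⁻⁴)·(+1.10) = 8.125 °C.
Cooling required: 14.0 − (8.125) = 5.875 °C.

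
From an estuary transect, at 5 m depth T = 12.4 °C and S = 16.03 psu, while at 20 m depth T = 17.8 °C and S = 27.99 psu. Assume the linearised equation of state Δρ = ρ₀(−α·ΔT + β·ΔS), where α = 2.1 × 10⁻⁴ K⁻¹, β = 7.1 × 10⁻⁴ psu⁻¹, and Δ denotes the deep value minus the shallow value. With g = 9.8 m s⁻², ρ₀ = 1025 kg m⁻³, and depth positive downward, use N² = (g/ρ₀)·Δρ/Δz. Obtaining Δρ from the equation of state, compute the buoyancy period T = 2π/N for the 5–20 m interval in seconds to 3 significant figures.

ΔT = +5.4 K, ΔS = +11.96 psu (deep − shallow).
Δρ/ρ₀ = −αΔT + βΔS = -1.134 × 10⁻³ + 8.4916 × 10⁻³ = 7.3576 × 10⁻³, so Δρ ≈ 7.542 kg m⁻³.
N² = (g/ρ₀)·Δρ/Δz = g·(Δρ/ρ₀)/Δz = 9.8 × 7.3576 × 10⁻³ / 15 = 4.8070 × 10⁻³ s⁻².
N = √(4.8070 × 10⁻³) = 0.069333 rad s⁻¹ → T = 2π/N = 90.623 s ≈ 90.6 s.

90.6 s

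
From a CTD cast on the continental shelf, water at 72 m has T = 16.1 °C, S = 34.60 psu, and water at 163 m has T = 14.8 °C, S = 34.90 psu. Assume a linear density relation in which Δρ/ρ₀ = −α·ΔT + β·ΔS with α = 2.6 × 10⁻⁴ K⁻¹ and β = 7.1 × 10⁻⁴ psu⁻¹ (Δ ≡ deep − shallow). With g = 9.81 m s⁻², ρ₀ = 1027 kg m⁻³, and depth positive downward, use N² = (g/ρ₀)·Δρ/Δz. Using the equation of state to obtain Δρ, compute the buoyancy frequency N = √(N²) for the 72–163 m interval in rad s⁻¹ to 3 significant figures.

ΔT = -1.3 K, ΔS = +0.30 psu (deep − shallow).
Δρ/ρ₀ = −αΔT + βΔS = 3.38 × 10⁻⁴ + 2.13 × 10⁻⁴ = 5.51 × 10⁻⁴, so Δρ ≈ 0.5659 kg m⁻³.
N² = (g/ρ₀)·Δρ/Δz = g·(Δρ/ρ₀)/Δz = 9.81 × 5.51 × 10⁻⁴ / 91 = 5.9399 × 10⁻⁵ s⁻².
N = √(5.9399 × 10⁻⁵) = 7.7071 × 10⁻³ rad s⁻¹ ≈ 7.71 × 10⁻³ rad s⁻¹.

7.71 × 10⁻³ rad s⁻¹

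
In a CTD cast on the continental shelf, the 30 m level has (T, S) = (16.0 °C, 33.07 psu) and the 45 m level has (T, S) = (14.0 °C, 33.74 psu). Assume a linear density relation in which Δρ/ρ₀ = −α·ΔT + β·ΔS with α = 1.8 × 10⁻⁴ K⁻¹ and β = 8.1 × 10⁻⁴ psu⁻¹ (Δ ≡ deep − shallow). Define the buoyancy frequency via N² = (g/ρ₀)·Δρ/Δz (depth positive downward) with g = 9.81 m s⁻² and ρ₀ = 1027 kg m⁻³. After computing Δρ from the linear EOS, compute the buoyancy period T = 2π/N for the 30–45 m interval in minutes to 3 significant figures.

ΔT = -2.0 K, ΔS = +0.67 psu (deep − shallow).
Δρ/ρ₀ = −αΔT + βΔS = 3.60 × 10⁻⁴ + 5.427 × 10⁻⁴ = 9.027 × 10⁻⁴, so Δρ ≈ 0.9271 kg m⁻³.
N² = (g/ρ₀)·Δρ/Δz = g·(Δρ/ρ₀)/Δz = 9.81 × 9.027 × 10⁻⁴ / 15 = 5.9037 × 10⁻⁴ s⁻².
N = √(5.9037 × 10⁻⁴) = 0.024298 rad s⁻¹ → T = 2π/N = 258.59 s = 4.3098 min ≈ 4.31 min.

4.31 min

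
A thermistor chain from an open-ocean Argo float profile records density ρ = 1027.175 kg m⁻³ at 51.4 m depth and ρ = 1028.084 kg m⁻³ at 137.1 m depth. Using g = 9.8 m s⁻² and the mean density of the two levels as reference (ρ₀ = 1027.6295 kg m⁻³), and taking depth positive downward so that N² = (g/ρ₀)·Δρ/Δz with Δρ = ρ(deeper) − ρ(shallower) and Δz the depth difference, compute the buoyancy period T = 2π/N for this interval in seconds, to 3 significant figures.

Δρ = 1028.084 − 1027.175 = 0.909 kg m⁻³ over Δz = 137.1 − 51.4 = 85.7 m.
N² = (9.8/1027.6295) × (0.909/85.7) = 1.0115 × 10⁻⁴ s⁻².
N = √(1.0115 × 10⁻⁴) = 0.010057 rad s⁻¹, so T = 2π/N = 624.76 s ≈ 625 s.

625 s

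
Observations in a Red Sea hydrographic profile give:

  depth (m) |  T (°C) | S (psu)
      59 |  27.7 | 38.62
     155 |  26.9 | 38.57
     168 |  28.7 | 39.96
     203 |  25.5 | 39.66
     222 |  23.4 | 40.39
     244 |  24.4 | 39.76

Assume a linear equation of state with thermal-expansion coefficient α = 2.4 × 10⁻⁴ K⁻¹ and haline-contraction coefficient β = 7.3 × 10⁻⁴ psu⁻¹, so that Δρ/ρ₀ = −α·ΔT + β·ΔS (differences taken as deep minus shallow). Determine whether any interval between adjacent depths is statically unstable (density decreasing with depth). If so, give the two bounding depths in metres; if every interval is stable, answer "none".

Evaluate Δρ/ρ₀ = −αΔT + βΔS across each adjacent pair:
  59–155 m: −αΔT+βΔS = −(2.4 × 10⁻⁴)(-0.8)+(7.3 × 10⁻⁴)(-0.05) = 1.6 × 10⁻⁴ → stable
  155–168 m: −αΔT+βΔS = −(2.4 × 10⁻⁴)(+1.8)+(7.3 × 10⁻⁴)(+1.39) = 5.8 × 10⁻⁴ → stable
  168–203 m: −αΔT+βΔS = −(2.4 × 10⁻⁴)(-3.2)+(7.3 × 10⁻⁴)(-0.30) = 5.5 × 10⁻⁴ → stable
  203–222 m: −αΔT+βΔS = −(2.4 × 10⁻⁴)(-2.1)+(7.3 × 10⁻⁴)(+0.73) = 1.0 × 10⁻³ → stable
  222–244 m: −αΔT+βΔS = −(2.4 × 10⁻⁴)(+1.0)+(7.3 × 10⁻⁴)(-0.63) = -7.0 × 10⁻⁴ → UNSTABLE
The 222–244 m interval has Δρ < 0: lighter water underlies denser water.

222–244 m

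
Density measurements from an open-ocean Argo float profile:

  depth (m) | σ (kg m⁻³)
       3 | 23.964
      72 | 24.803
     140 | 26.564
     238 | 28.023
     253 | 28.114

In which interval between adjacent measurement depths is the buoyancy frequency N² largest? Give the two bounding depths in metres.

72–140 m

Compute the density gradient over each adjacent pair:
  3–72 m: Δρ/Δz = 0.839/69 = 0.012 kg m⁻⁴
  72–140 m: Δρ/Δz = 1.761/68 = 0.026 kg m⁻⁴
  140–238 m: Δρ/Δz = 1.459/98 = 0.015 kg m⁻⁴
  238–253 m: Δρ/Δz = 0.091/15 = 6.1 × 10⁻³ kg m⁻⁴
The largest gradient is in the 72–140 m interval — the pycnocline.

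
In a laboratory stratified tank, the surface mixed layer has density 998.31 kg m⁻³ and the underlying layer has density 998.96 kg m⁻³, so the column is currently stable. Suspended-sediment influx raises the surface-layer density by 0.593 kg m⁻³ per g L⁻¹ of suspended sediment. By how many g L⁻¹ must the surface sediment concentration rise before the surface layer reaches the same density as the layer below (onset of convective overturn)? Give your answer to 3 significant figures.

1.10 g L⁻¹

Density deficit of the surface layer: 998.96 − 998.31 = 0.65 kg m⁻³.
Required change = 0.65 / 0.593 = 1.10 g L⁻¹.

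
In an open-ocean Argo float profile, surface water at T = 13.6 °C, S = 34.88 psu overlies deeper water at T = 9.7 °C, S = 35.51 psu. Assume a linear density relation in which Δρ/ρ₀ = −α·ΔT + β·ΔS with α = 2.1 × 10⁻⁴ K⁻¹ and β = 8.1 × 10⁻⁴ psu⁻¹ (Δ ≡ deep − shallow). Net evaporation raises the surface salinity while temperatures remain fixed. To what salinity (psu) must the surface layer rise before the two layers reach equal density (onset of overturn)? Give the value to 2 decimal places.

36.52 psu

Neutral buoyancy requires −α(T_deep − T_surf) + β(S_deep − S_surf′) = 0.
S_surf′ = S_deep − (α/β)·ΔT = 35.51 − (2.1 × 10⁻⁴/8.1 × 10⁻⁴)·(-3.9) = 36.5211 psu.
Increase required: 36.5211 − 34.88 = 1.6411 psu.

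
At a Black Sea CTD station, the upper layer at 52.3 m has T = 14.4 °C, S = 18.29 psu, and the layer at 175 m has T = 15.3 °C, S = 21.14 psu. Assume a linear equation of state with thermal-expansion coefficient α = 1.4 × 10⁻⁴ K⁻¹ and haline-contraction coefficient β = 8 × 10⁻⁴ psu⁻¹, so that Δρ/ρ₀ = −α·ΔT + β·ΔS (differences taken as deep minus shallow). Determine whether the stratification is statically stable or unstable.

ΔT = 15.3 − 14.4 = +0.9 K and ΔS = 21.14 − 18.29 = +2.85 psu (deep − shallow).
−αΔT = -1.26 × 10⁻⁴; βΔS = 2.28 × 10⁻³; sum Δρ/ρ₀ = 2.154 × 10⁻³.
Δρ/ρ₀ > 0, so Δρ > 0: deeper water is denser → statically stable.

stable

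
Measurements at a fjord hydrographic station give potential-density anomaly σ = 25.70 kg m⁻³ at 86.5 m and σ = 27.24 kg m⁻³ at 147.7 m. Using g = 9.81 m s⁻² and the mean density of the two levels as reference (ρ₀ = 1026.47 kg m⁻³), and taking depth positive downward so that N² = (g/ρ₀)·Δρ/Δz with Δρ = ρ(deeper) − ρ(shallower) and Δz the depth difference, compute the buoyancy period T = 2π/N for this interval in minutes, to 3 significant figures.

Δρ = 1027.24 − 1025.70 = 1.54 kg m⁻³ over Δz = 147.7 − 86.5 = 61.2 m.
N² = (9.81/1026.47) × (1.54/61.2) = 2.4049 × 10⁻⁴ s⁻².
N = √(2.4049 × 10⁻⁴) = 0.015508 rad s⁻¹, so T = 2π/N = 405.16 s = 6.7527 min ≈ 6.75 min.

6.75 min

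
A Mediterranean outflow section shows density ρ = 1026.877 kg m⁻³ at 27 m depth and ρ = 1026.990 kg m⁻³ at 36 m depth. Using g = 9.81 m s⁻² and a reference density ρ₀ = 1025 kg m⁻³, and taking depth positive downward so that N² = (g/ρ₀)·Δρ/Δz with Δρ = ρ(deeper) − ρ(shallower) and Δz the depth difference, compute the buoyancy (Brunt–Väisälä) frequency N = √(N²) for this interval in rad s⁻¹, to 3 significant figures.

0.0110 rad s⁻¹

Δρ = 1026.990 − 1026.877 = 0.113 kg m⁻³ over Δz = 36 − 27 = 9 m.
N² = (9.81/1025) × (0.113/9) = 1.2017 × 10⁻⁴ s⁻².
N = √(1.2017 × 10⁻⁴) = 0.010962 rad s⁻¹ ≈ 0.0110 rad s⁻¹.
N² > 0, so the interval is statically stable.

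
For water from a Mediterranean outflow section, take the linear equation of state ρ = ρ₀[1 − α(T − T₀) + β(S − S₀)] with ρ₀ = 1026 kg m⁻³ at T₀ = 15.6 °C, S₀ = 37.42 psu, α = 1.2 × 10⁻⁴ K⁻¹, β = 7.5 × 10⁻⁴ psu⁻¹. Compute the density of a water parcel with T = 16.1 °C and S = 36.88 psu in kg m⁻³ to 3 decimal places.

T − T₀ = +0.5 K, S − S₀ = -0.54 psu.
Bracket = 1 − α·(+0.5) + β·(-0.54) = 1 + (-4.65 × 10⁻⁴) = 0.9995350.
ρ = 1026 × 0.9995350 = 1025.523 kg m⁻³.

1025.523 kg m⁻³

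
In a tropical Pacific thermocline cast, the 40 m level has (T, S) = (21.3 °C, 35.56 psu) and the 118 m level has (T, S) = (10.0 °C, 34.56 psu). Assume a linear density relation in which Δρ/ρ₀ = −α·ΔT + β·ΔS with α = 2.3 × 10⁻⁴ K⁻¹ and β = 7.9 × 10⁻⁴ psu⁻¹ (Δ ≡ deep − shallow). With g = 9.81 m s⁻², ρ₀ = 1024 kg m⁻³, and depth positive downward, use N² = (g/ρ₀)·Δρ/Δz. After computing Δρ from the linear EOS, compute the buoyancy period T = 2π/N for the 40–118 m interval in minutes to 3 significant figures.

6.94 min

ΔT = -11.3 K, ΔS = -1.00 psu (deep − shallow).
Δρ/ρ₀ = −αΔT + βΔS = 2.599 × 10⁻³ − 7.90 × 10⁻⁴ = 1.809 × 10⁻³, so Δρ ≈ 1.852 kg m⁻³.
N² = (g/ρ₀)·Δρ/Δz = g·(Δρ/ρ₀)/Δz = 9.81 × 1.809 × 10⁻³ / 78 = 2.2752 × 10⁻⁴ s⁻².
N = √(2.2752 × 10⁻⁴) = 0.015084 rad s⁻¹ → T = 2π/N = 416.55 s = 6.9425 min ≈ 6.94 min.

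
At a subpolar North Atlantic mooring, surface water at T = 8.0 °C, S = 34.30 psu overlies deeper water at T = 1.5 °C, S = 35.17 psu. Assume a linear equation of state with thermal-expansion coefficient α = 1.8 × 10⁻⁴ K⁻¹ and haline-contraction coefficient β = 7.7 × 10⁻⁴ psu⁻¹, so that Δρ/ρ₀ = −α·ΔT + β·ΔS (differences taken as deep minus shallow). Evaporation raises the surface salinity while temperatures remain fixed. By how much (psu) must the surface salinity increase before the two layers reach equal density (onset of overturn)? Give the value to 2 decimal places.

2.39 psu

Neutral buoyancy requires −α(T_deep − T_surf) + β(S_deep − S_surf′) = 0.
S_surf′ = S_deep − (α/β)·ΔT = 35.17 − (1.8 × 10⁻⁴/7.7 × 10⁻⁴)·(-6.5) = 36.6895 psu.
Increase required: 36.6895 − 34.30 = 2.3895 psu.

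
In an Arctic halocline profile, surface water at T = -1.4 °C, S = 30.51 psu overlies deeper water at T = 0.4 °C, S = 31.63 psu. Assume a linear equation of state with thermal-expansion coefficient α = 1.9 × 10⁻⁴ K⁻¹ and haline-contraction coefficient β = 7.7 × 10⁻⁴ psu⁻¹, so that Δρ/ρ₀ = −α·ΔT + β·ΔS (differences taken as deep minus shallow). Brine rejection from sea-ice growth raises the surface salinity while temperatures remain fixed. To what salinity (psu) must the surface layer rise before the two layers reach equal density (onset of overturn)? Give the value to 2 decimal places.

Neutral buoyancy requires −α(T_deep − T_surf) + β(S_deep − S_surf′) = 0.
S_surf′ = S_deep − (α/β)·ΔT = 31.63 − (1.9 × 10⁻⁴/7.7 × 10⁻⁴)·(+1.8) = 31.1858 psu.
Increase required: 31.1858 − 30.51 = 0.6758 psu.

31.19 psu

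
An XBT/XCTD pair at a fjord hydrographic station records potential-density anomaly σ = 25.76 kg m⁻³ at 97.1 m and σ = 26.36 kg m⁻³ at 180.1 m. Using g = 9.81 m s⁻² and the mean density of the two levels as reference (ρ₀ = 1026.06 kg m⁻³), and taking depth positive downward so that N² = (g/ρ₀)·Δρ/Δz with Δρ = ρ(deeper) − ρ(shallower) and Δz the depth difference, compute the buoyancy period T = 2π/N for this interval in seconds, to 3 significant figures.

756 s

Δρ = 1026.36 − 1025.76 = 0.60 kg m⁻³ over Δz = 180.1 − 97.1 = 83 m.
N² = (9.81/1026.06) × (0.60/83) = 6.9115 × 10⁻⁵ s⁻².
N = √(6.9115 × 10⁻⁵) = 8.3135 × 10⁻³ rad s⁻¹, so T = 2π/N = 755.78 s ≈ 756 s.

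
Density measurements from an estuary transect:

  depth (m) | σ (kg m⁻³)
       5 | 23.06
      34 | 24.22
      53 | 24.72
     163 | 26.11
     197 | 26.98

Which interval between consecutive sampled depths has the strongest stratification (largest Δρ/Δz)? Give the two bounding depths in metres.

Compute the density gradient over each adjacent pair:
  5–34 m: Δρ/Δz = 1.16/29 = 0.040 kg m⁻⁴
  34–53 m: Δρ/Δz = 0.50/19 = 0.026 kg m⁻⁴
  53–163 m: Δρ/Δz = 1.39/110 = 0.013 kg m⁻⁴
  163–197 m: Δρ/Δz = 0.87/34 = 0.026 kg m⁻⁴
The largest gradient is in the 5–34 m interval — the pycnocline.

5–34 m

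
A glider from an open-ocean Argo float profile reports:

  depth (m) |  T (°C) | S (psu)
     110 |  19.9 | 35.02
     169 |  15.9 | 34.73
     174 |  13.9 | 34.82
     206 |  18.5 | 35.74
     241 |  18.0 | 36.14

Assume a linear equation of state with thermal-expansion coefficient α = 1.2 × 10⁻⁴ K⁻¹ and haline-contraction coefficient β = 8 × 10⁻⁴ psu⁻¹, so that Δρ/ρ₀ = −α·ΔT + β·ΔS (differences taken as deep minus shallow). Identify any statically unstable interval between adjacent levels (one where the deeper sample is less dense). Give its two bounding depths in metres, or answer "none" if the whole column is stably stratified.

Evaluate Δρ/ρ₀ = −αΔT + βΔS across each adjacent pair:
  110–169 m: −αΔT+βΔS = −(1.2 × 10⁻⁴)(-4.0)+(8 × 10⁻⁴)(-0.29) = 2.5 × 10⁻⁴ → stable
  169–174 m: −αΔT+βΔS = −(1.2 × 10⁻⁴)(-2.0)+(8 × 10⁻⁴)(+0.09) = 3.1 × 10⁻⁴ → stable
  174–206 m: −αΔT+βΔS = −(1.2 × 10⁻⁴)(+4.6)+(8 × 10⁻⁴)(+0.92) = 1.8 × 10⁻⁴ → stable
  206–241 m: −αΔT+βΔS = −(1.2 × 10⁻⁴)(-0.5)+(8 × 10⁻⁴)(+0.40) = 3.8 × 10⁻⁴ → stable
Every interval has Δρ > 0: the column is stably stratified throughout.

none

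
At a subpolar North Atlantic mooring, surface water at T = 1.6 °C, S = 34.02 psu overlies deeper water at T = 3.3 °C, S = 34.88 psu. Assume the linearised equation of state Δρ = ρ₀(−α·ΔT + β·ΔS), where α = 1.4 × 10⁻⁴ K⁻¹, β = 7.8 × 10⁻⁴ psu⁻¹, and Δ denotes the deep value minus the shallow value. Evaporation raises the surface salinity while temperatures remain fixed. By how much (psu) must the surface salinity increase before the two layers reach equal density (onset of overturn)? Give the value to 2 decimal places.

0.55 psu

Neutral buoyancy requires −α(T_deep − T_surf) + β(S_deep − S_surf′) = 0.
S_surf′ = S_deep − (α/β)·ΔT = 34.88 − (1.4 × 10⁻⁴/7.8 × 10⁻⁴)·(+1.7) = 34.5749 psu.
Increase required: 34.5749 − 34.02 = 0.5549 psu.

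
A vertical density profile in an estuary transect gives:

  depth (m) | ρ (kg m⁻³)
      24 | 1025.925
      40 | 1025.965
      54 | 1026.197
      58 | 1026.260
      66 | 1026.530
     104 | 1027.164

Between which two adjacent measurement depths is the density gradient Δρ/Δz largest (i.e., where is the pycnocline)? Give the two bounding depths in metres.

Compute the density gradient over each adjacent pair:
  24–40 m: Δρ/Δz = 0.040/16 = 2.5 × 10⁻³ kg m⁻⁴
  40–54 m: Δρ/Δz = 0.232/14 = 0.017 kg m⁻⁴
  54–58 m: Δρ/Δz = 0.063/4 = 0.016 kg m⁻⁴
  58–66 m: Δρ/Δz = 0.270/8 = 0.034 kg m⁻⁴
  66–104 m: Δρ/Δz = 0.634/38 = 0.017 kg m⁻⁴
The largest gradient is in the 58–66 m interval — the pycnocline.

58–66 m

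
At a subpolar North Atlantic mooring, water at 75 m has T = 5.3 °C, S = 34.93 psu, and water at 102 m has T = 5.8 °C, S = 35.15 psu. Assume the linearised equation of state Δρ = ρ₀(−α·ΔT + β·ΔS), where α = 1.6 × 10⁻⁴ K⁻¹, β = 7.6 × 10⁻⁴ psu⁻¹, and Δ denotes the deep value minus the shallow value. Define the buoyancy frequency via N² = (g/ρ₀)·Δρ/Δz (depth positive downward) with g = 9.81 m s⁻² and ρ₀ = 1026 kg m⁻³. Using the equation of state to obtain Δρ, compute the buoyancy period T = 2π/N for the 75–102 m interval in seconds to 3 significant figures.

ΔT = +0.5 K, ΔS = +0.22 psu (deep − shallow).
Δρ/ρ₀ = −αΔT + βΔS = -8.00 × 10⁻⁵ + 1.672 × 10⁻⁴ = 8.72 × 10⁻⁵, so Δρ ≈ 0.08947 kg m⁻³.
N² = (g/ρ₀)·Δρ/Δz = g·(Δρ/ρ₀)/Δz = 9.81 × 8.72 × 10⁻⁵ / 27 = 3.1683 × 10⁻⁵ s⁻².
N = √(3.1683 × 10⁻⁵) = 5.6288 × 10⁻³ rad s⁻¹ → T = 2π/N = 1.1163 × 10³ s ≈ 1.12 × 10³ s.

1.12 × 10³ s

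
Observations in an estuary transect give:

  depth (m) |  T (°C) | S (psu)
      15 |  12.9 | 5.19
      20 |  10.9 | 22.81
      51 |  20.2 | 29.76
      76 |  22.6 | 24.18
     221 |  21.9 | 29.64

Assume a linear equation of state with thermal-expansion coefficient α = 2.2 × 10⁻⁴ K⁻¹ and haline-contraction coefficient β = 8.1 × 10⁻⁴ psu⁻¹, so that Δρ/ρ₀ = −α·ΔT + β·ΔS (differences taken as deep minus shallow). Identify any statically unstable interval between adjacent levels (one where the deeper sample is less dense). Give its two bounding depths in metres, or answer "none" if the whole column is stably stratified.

Evaluate Δρ/ρ₀ = −αΔT + βΔS across each adjacent pair:
  15–20 m: −αΔT+βΔS = −(2.2 × 10⁻⁴)(-2.0)+(8.1 × 10⁻⁴)(+17.62) = 0.015 → stable
  20–51 m: −αΔT+βΔS = −(2.2 × 10⁻⁴)(+9.3)+(8.1 × 10⁻⁴)(+6.95) = 3.6 × 10⁻³ → stable
  51–76 m: −αΔT+βΔS = −(2.2 × 10⁻⁴)(+2.4)+(8.1 × 10⁻⁴)(-5.58) = -5.0 × 10⁻³ → UNSTABLE
  76–221 m: −αΔT+βΔS = −(2.2 × 10⁻⁴)(-0.7)+(8.1 × 10⁻⁴)(+5.46) = 4.6 × 10⁻³ → stable
The 51–76 m interval has Δρ < 0: lighter water underlies denser water.

51–76 m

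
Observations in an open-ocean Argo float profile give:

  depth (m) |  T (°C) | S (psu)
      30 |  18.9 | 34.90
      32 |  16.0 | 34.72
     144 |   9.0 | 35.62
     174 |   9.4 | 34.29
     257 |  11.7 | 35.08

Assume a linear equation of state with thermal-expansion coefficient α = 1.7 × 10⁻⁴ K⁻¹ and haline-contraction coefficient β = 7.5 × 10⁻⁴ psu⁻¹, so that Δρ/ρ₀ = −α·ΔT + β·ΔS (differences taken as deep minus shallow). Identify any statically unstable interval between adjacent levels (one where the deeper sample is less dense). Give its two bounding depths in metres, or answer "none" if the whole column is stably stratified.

Evaluate Δρ/ρ₀ = −αΔT + βΔS across each adjacent pair:
  30–32 m: −αΔT+βΔS = −(1.7 × 10⁻⁴)(-2.9)+(7.5 × 10⁻⁴)(-0.18) = 3.6 × 10⁻⁴ → stable
  32–144 m: −αΔT+βΔS = −(1.7 × 10⁻⁴)(-7.0)+(7.5 × 10⁻⁴)(+0.90) = 1.9 × 10⁻³ → stable
  144–174 m: −αΔT+βΔS = −(1.7 × 10⁻⁴)(+0.4)+(7.5 × 10⁻⁴)(-1.33) = -1.1 × 10⁻³ → UNSTABLE
  174–257 m: −αΔT+βΔS = −(1.7 × 10⁻⁴)(+2.3)+(7.5 × 10⁻⁴)(+0.79) = 2.0 × 10⁻⁴ → stable
The 144–174 m interval has Δρ < 0: lighter water underlies denser water.

144–174 m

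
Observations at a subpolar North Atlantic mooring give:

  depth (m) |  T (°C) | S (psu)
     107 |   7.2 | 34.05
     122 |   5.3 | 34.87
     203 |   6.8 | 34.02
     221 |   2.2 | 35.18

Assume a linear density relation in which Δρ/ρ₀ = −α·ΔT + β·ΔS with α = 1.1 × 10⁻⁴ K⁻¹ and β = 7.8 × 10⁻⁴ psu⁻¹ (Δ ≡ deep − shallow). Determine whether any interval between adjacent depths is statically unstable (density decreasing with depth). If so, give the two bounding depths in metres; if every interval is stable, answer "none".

122–203 m

Evaluate Δρ/ρ₀ = −αΔT + βΔS across each adjacent pair:
  107–122 m: −αΔT+βΔS = −(1.1 × 10⁻⁴)(-1.9)+(7.8 × 10⁻⁴)(+0.82) = 8.5 × 10⁻⁴ → stable
  122–203 m: −αΔT+βΔS = −(1.1 × 10⁻⁴)(+1.5)+(7.8 × 10⁻⁴)(-0.85) = -8.3 × 10⁻⁴ → UNSTABLE
  203–221 m: −αΔT+βΔS = −(1.1 × 10⁻⁴)(-4.6)+(7.8 × 10⁻⁴)(+1.16) = 1.4 × 10⁻³ → stable
The 122–203 m interval has Δρ < 0: lighter water underlies denser water.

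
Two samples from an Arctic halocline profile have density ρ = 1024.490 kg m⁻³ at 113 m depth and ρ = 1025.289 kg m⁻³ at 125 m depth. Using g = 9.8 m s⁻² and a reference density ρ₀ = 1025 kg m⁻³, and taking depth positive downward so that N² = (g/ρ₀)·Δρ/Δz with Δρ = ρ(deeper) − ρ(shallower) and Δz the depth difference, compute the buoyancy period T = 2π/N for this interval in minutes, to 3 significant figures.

4.15 min

Δρ = 1025.289 − 1024.490 = 0.799 kg m⁻³ over Δz = 125 − 113 = 12 m.
N² = (9.8/1025) × (0.799/12) = 6.3660 × 10⁻⁴ s⁻².
N = √(6.3660 × 10⁻⁴) = 0.025231 rad s⁻¹, so T = 2π/N = 249.03 s = 4.1505 min ≈ 4.15 min.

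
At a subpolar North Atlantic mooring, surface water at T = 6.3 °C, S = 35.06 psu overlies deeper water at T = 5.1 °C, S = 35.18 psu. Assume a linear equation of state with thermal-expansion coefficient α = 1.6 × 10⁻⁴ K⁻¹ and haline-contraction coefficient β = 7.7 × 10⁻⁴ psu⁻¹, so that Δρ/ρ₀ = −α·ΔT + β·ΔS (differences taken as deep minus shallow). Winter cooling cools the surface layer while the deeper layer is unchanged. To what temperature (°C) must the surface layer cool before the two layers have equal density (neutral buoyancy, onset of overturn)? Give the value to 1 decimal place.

4.5 °C

Neutral buoyancy requires Δρ = 0, i.e. −α(T_deep − T_surf′) + β(S_deep − S_surf) = 0.
T_surf′ = T_deep − (β/α)·ΔS = 5.1 − (7.7 × 10⁻⁴/1.6 × 10⁻⁴)·(+0.12) = 4.522 °C.
Cooling required: 6.3 − (4.522) = 1.778 °C.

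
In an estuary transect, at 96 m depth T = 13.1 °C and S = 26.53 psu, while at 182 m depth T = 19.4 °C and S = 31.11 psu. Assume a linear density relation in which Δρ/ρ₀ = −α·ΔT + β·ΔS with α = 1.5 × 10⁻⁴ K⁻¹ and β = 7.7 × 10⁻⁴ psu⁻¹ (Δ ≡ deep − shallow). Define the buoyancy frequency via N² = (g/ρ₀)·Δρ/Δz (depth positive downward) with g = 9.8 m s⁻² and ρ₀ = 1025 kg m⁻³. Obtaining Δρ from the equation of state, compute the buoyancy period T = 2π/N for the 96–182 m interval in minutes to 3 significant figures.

6.11 min

ΔT = +6.3 K, ΔS = +4.58 psu (deep − shallow).
Δρ/ρ₀ = −αΔT + βΔS = -9.45 × 10⁻⁴ + 3.5266 × 10⁻³ = 2.5816 × 10⁻³, so Δρ ≈ 2.646 kg m⁻³.
N² = (g/ρ₀)·Δρ/Δz = g·(Δρ/ρ₀)/Δz = 9.8 × 2.5816 × 10⁻³ / 86 = 2.9418 × 10⁻⁴ s⁻².
N = √(2.9418 × 10⁻⁴) = 0.017152 rad s⁻¹ → T = 2π/N = 366.32 s = 6.1053 min ≈ 6.11 min.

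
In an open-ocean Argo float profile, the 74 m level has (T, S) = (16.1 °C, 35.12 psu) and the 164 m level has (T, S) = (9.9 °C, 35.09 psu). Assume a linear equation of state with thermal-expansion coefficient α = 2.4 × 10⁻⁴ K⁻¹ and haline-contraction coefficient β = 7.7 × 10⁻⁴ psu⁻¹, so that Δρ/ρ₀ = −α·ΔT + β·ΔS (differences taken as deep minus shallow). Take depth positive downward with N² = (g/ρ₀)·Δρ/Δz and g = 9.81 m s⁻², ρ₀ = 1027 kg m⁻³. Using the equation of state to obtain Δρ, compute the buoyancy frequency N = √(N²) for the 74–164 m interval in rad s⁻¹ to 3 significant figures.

ΔT = -6.2 K, ΔS = -0.03 psu (deep − shallow).
Δρ/ρ₀ = −αΔT + βΔS = 1.488 × 10⁻³ − 2.31 × 10⁻⁵ = 1.4649 × 10⁻³, so Δρ ≈ 1.504 kg m⁻³.
N² = (g/ρ₀)·Δρ/Δz = g·(Δρ/ρ₀)/Δz = 9.81 × 1.4649 × 10⁻³ / 90 = 1.5967 × 10⁻⁴ s⁻².
N = √(1.5967 × 10⁻⁴) = 0.012636 rad s⁻¹ ≈ 0.0126 rad s⁻¹.

0.0126 rad s⁻¹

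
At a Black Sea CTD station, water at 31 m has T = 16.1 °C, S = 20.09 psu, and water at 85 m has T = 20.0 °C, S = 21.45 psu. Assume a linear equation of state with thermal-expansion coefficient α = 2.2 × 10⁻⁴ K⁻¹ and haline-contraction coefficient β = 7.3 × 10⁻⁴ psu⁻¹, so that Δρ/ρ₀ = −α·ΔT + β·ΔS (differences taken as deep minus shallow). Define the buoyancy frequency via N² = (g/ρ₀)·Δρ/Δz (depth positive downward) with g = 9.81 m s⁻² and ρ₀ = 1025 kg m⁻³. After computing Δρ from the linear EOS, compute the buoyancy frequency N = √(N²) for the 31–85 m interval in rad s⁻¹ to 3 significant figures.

4.95 × 10⁻³ rad s⁻¹

ΔT = +3.9 K, ΔS = +1.36 psu (deep − shallow).
Δρ/ρ₀ = −αΔT + βΔS = -8.58 × 10⁻⁴ + 9.928 × 10⁻⁴ = 1.348 × 10⁻⁴, so Δρ ≈ 0.1382 kg m⁻³.
N² = (g/ρ₀)·Δρ/Δz = g·(Δρ/ρ₀)/Δz = 9.81 × 1.348 × 10⁻⁴ / 54 = 2.4489 × 10⁻⁵ s⁻².
N = √(2.4489 × 10⁻⁵) = 4.9486 × 10⁻³ rad s⁻¹ ≈ 4.95 × 10⁻³ rad s⁻¹.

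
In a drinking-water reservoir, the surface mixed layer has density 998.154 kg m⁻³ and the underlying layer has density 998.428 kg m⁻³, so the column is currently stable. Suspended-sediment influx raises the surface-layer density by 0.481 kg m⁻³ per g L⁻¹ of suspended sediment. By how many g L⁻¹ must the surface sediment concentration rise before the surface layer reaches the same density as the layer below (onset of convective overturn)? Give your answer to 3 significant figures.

0.570 g L⁻¹

Density deficit of the surface layer: 998.428 − 998.154 = 0.274 kg m⁻³.
Required change = 0.274 / 0.481 = 0.570 g L⁻¹.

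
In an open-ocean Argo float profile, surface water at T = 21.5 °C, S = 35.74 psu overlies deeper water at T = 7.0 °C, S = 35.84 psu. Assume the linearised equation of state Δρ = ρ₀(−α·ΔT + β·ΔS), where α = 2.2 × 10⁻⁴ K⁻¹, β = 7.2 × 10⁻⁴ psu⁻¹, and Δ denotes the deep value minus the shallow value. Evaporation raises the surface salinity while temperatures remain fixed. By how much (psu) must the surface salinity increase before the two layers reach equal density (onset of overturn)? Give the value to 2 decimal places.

Neutral buoyancy requires −α(T_deep − T_surf) + β(S_deep − S_surf′) = 0.
S_surf′ = S_deep − (α/β)·ΔT = 35.84 − (2.2 × 10⁻⁴/7.2 × 10⁻⁴)·(-14.5) = 40.2706 psu.
Increase required: 40.2706 − 35.74 = 4.5306 psu.

4.53 psu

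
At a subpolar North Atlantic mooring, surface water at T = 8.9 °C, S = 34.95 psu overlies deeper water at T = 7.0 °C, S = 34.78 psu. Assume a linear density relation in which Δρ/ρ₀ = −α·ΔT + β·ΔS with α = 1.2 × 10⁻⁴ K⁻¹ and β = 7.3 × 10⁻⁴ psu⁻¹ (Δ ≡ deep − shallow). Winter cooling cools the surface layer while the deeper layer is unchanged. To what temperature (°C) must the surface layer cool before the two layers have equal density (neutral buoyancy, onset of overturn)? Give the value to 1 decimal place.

Neutral buoyancy requires Δρ = 0, i.e. −α(T_deep − T_surf′) + β(S_deep − S_surf) = 0.
T_surf′ = T_deep − (β/α)·ΔS = 7.0 − (7.3 × 10⁻⁴/1.2 × 10⁻⁴)·(-0.17) = 8.034 °C.
Cooling required: 8.9 − (8.034) = 0.866 °C.

8.0 °C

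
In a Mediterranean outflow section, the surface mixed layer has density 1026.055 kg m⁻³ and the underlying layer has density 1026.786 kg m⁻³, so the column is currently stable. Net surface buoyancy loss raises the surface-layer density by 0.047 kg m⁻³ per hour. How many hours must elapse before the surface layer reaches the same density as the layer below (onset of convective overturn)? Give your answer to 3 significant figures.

15.6 hours

Density deficit of the surface layer: 1026.786 − 1026.055 = 0.731 kg m⁻³.
Required change = 0.731 / 0.047 = 15.6 hours.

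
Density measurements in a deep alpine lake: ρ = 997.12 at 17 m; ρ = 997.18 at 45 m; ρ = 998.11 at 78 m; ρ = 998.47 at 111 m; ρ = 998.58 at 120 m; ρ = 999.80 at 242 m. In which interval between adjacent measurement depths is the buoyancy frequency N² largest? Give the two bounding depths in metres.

Compute the density gradient over each adjacent pair:
  17–45 m: Δρ/Δz = 0.06/28 = 2.1 × 10⁻³ kg m⁻⁴
  45–78 m: Δρ/Δz = 0.93/33 = 0.028 kg m⁻⁴
  78–111 m: Δρ/Δz = 0.36/33 = 0.011 kg m⁻⁴
  111–120 m: Δρ/Δz = 0.11/9 = 0.012 kg m⁻⁴
  120–242 m: Δρ/Δz = 1.22/122 = 0.010 kg m⁻⁴
The largest gradient is in the 45–78 m interval — the pycnocline.

45–78 m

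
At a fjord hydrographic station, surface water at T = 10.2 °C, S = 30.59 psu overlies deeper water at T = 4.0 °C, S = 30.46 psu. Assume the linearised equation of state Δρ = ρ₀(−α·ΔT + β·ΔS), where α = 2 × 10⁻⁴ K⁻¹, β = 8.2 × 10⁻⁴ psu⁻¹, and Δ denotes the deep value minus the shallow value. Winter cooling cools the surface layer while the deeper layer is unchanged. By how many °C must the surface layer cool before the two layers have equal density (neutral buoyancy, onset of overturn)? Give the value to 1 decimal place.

Neutral buoyancy requires Δρ = 0, i.e. −α(T_deep − T_surf′) + β(S_deep − S_surf) = 0.
T_surf′ = T_deep − (β/α)·ΔS = 4.0 − (8.2 × 10⁻⁴/2 × 10⁻⁴)·(-0.13) = 4.533 °C.
Cooling required: 10.2 − (4.533) = 5.667 °C.

5.7 °C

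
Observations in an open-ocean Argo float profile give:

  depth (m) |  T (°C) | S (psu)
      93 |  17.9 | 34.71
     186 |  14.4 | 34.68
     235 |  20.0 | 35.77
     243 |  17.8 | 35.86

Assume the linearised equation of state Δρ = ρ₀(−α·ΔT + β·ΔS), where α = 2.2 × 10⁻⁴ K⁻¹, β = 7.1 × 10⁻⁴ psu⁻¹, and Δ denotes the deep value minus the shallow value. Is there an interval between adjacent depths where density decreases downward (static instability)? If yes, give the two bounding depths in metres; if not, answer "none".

186–235 m

Evaluate Δρ/ρ₀ = −αΔT + βΔS across each adjacent pair:
  93–186 m: −αΔT+βΔS = −(2.2 × 10⁻⁴)(-3.5)+(7.1 × 10⁻⁴)(-0.03) = 7.5 × 10⁻⁴ → stable
  186–235 m: −αΔT+βΔS = −(2.2 × 10⁻⁴)(+5.6)+(7.1 × 10⁻⁴)(+1.09) = -4.6 × 10⁻⁴ → UNSTABLE
  235–243 m: −αΔT+βΔS = −(2.2 × 10⁻⁴)(-2.2)+(7.1 × 10⁻⁴)(+0.09) = 5.5 × 10⁻⁴ → stable
The 186–235 m interval has Δρ < 0: lighter water underlies denser water.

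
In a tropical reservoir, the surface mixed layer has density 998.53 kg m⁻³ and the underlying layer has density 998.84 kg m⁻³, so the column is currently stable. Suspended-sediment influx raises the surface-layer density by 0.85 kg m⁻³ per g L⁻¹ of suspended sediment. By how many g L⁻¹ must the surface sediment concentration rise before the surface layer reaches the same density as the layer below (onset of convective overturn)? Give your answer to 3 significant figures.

0.365 g L⁻¹

Density deficit of the surface layer: 998.84 − 998.53 = 0.31 kg m⁻³.
Required change = 0.31 / 0.85 = 0.365 g L⁻¹.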